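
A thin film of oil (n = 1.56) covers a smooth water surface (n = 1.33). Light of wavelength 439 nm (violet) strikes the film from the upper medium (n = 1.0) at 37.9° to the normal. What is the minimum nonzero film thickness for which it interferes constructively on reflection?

76.5 nm

Ray reflecting at the top interface goes from n = 1.0 toward n = 1.56: a half-wave phase shift.
Ray reflecting at the bottom interface goes from n = 1.56 toward n = 1.33: no phase shift.
The two reflections differ by half a wavelength.
For strong reflection here: 2 n t cos θ_r = (m + ½) λ.
Snell's law: 1.0 sin 37.9° = 1.56 sin θ_r → sin θ_r = 0.394, cos θ_r = 0.919.
Minimum at m = 0: t = λ / (4 n cos θ_r) = 439 / (4 × 1.56 × 0.919) = 76.5 nm.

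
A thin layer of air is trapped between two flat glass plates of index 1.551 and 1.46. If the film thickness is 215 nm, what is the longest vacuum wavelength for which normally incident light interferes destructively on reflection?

430 nm

Ray reflecting at the top interface goes from n = 1.551 toward n = 1.0: no phase shift.
Bottom surface (1.0 → 1.46): reflection off a higher-index medium gives a half-wave phase shift.
Net: one phase inversion between the two reflected rays.
With one net inversion, destructive interference in reflection requires 2 n t = m λ.
λ = 2 n t / m. The longest wavelength is m = 1: λ = 2 × 1.0 × 215 / 1.00 = 430 nm.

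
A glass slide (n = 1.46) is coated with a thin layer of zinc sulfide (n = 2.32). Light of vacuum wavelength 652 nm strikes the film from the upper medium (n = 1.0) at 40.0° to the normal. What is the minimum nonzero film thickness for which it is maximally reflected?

73.1 nm

Top surface (1.0 → 2.32): reflection off a higher-index medium gives a half-wave phase shift.
Ray reflecting at the bottom interface goes from n = 2.32 toward n = 1.46: no phase shift.
Exactly one π shift → a net half-wave offset.
So the condition for constructive reflection is 2 n t cos θ_r = (m + ½) λ.
Snell's law: 1.0 sin 40.0° = 2.32 sin θ_r → sin θ_r = 0.277, cos θ_r = 0.961.
Minimum at m = 0: t = λ / (4 n cos θ_r) = 652 / (4 × 2.32 × 0.961) = 73.1 nm.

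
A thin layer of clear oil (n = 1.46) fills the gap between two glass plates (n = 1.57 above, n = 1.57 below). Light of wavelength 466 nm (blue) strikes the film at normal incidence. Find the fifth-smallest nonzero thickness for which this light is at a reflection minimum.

Ray reflecting at the top interface goes from n = 1.57 toward n = 1.46: no phase shift.
At the lower boundary (n = 1.46 to n = 1.57) the reflected ray undergoes a half-wave phase shift.
Exactly one π shift → a net half-wave offset.
For minimum reflection here: 2 n t = m λ.
The fifth-smallest nonzero thickness corresponds to m = 5: t = m λ / (2 n) = 5.00 × 466 / (2 × 1.46) = 798 nm.

798 nm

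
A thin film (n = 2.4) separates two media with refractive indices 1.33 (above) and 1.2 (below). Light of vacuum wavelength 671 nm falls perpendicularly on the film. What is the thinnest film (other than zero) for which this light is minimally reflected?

140 nm

At the upper boundary (n = 1.33 to n = 2.4) the reflected ray undergoes a half-wave phase shift.
Bottom surface (2.4 → 1.2): reflection off a lower-index medium gives no phase shift.
Net: one phase inversion between the two reflected rays.
For dark reflection here: 2 n t = m λ.
Minimum nonzero at m = 1: t = λ / (2 n) = 671 / (2 × 2.4) = 140 nm.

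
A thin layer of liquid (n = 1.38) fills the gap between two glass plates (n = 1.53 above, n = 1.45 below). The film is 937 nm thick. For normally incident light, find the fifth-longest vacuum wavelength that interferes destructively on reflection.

517 nm

Ray reflecting at the top interface goes from n = 1.53 toward n = 1.38: no phase shift.
Ray reflecting at the bottom interface goes from n = 1.38 toward n = 1.45: a half-wave phase shift.
The two reflections differ by half a wavelength.
So the condition for destructive reflection is 2 n t = m λ.
λ = 2 n t / m. The fifth-longest wavelength is m = 5: λ = 2 × 1.38 × 937 / 5.00 = 517 nm.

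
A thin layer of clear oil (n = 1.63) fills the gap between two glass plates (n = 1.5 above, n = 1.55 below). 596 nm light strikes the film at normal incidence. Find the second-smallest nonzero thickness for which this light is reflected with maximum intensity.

Top surface (1.5 → 1.63): reflection off a higher-index medium gives a half-wave phase shift.
At the lower boundary (n = 1.63 to n = 1.55) the reflected ray undergoes no phase shift.
Net: one phase inversion between the two reflected rays.
For maximum reflection here: 2 n t = (m + ½) λ.
The second-smallest nonzero thickness corresponds to m = 1: t = (m + ½) λ / (2 n) = 1.50 × 596 / (2 × 1.63) = 274 nm.

274 nm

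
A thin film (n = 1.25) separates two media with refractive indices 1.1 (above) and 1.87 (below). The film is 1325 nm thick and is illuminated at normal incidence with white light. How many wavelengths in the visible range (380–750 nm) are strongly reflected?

Ray reflecting at the top interface goes from n = 1.1 toward n = 1.25: a half-wave phase shift.
Ray reflecting at the bottom interface goes from n = 1.25 toward n = 1.87: a half-wave phase shift.
Zero or two π shifts → no net half-wave offset.
With no net inversion, constructive interference in reflection requires 2 n t = m λ.
λ = 2 n t / m = 3313 / m nm.
m=4: 828 nm (IR); m=5: 663 nm (visible); m=6: 552 nm (visible); m=7: 473 nm (visible); m=8: 414 nm (visible); m=9: 368 nm (UV).

4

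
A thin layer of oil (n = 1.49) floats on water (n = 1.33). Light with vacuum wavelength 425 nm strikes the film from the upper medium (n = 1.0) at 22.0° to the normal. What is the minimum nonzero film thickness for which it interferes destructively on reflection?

147 nm

At the upper boundary (n = 1.0 to n = 1.49) the reflected ray undergoes a half-wave phase shift.
At the lower boundary (n = 1.49 to n = 1.33) the reflected ray undergoes no phase shift.
Net: one phase inversion between the two reflected rays.
So the condition for destructive reflection is 2 n t cos θ_r = m λ.
Snell's law: 1.0 sin 22.0° = 1.49 sin θ_r → sin θ_r = 0.251, cos θ_r = 0.968.
Minimum nonzero at m = 1: t = λ / (2 n cos θ_r) = 425 / (2 × 1.49 × 0.968) = 147 nm.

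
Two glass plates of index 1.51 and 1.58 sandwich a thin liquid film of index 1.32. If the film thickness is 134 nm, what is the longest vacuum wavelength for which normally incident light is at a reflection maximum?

Ray reflecting at the top interface goes from n = 1.51 toward n = 1.32: no phase shift.
At the lower boundary (n = 1.32 to n = 1.58) the reflected ray undergoes a half-wave phase shift.
The two reflections differ by half a wavelength.
With one net inversion, constructive interference in reflection requires 2 n t = (m + ½) λ.
λ = 2 n t / (m + ½). The longest wavelength is m = 0: λ = 2 × 1.32 × 134 / 0.500 = 708 nm.

708 nm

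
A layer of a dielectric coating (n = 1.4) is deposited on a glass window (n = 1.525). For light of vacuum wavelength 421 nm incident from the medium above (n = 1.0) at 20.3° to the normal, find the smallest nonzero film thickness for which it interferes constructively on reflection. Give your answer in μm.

0.155 μm

Ray reflecting at the top interface goes from n = 1.0 toward n = 1.4: a half-wave phase shift.
At the lower boundary (n = 1.4 to n = 1.525) the reflected ray undergoes a half-wave phase shift.
Net: no relative phase inversion (both shifts match).
With no net inversion, constructive interference in reflection requires 2 n t cos θ_r = m λ.
Snell's law: 1.0 sin 20.3° = 1.4 sin θ_r → sin θ_r = 0.248, cos θ_r = 0.969.
Minimum nonzero at m = 1: t = λ / (2 n cos θ_r) = 421 / (2 × 1.4 × 0.969) = 155 nm.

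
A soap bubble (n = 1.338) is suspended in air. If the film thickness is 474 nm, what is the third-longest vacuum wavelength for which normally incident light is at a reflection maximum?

507 nm

At the upper boundary (n = 1.0 to n = 1.338) the reflected ray undergoes a half-wave phase shift.
Ray reflecting at the bottom interface goes from n = 1.338 toward n = 1.0: no phase shift.
Net: one phase inversion between the two reflected rays.
So the condition for constructive reflection is 2 n t = (m + ½) λ.
λ = 2 n t / (m + ½). The third-longest wavelength is m = 2: λ = 2 × 1.338 × 474 / 2.50 = 507 nm.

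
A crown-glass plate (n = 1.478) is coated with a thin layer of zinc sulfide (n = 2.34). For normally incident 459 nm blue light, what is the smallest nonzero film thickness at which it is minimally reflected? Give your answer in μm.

0.0981 μm

Top surface (1.0 → 2.34): reflection off a higher-index medium gives a half-wave phase shift.
Ray reflecting at the bottom interface goes from n = 2.34 toward n = 1.478: no phase shift.
Exactly one π shift → a net half-wave offset.
So the condition for destructive reflection is 2 n t = m λ.
The smallest nonzero thickness corresponds to m = 1: t = m λ / (2 n) = 1.00 × 459 / (2 × 2.34) = 98.1 nm.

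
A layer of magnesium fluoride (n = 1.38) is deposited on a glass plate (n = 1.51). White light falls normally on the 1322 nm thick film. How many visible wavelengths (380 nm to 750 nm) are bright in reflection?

5

Ray reflecting at the top interface goes from n = 1.0 toward n = 1.38: a half-wave phase shift.
Ray reflecting at the bottom interface goes from n = 1.38 toward n = 1.51: a half-wave phase shift.
Zero or two π shifts → no net half-wave offset.
For maximum reflection here: 2 n t = m λ.
λ = 2 n t / m = 3649 / m nm.
m=4: 912 nm (IR); m=5: 730 nm (visible); m=6: 608 nm (visible); m=7: 521 nm (visible); m=8: 456 nm (visible); m=9: 405 nm (visible); m=10: 365 nm (UV).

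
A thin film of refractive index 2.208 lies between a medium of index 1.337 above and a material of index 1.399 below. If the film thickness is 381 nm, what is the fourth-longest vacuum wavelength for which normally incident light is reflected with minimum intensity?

Ray reflecting at the top interface goes from n = 1.337 toward n = 2.208: a half-wave phase shift.
Ray reflecting at the bottom interface goes from n = 2.208 toward n = 1.399: no phase shift.
Exactly one π shift → a net half-wave offset.
So the condition for destructive reflection is 2 n t = m λ.
λ = 2 n t / m. The fourth-longest wavelength is m = 4: λ = 2 × 2.208 × 381 / 4.00 = 421 nm.

421 nm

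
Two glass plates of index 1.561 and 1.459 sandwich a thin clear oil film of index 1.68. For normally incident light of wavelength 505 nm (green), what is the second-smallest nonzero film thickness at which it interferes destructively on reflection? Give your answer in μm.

0.301 μm

At the upper boundary (n = 1.561 to n = 1.68) the reflected ray undergoes a half-wave phase shift.
Ray reflecting at the bottom interface goes from n = 1.68 toward n = 1.459: no phase shift.
Net: one phase inversion between the two reflected rays.
So the condition for destructive reflection is 2 n t = m λ.
The second-smallest nonzero thickness corresponds to m = 2: t = m λ / (2 n) = 2.00 × 505 / (2 × 1.68) = 301 nm.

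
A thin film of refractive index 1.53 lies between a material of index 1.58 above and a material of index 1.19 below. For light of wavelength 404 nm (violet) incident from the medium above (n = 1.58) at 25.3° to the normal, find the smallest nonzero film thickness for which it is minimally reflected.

73.6 nm

At the upper boundary (n = 1.58 to n = 1.53) the reflected ray undergoes no phase shift.
Ray reflecting at the bottom interface goes from n = 1.53 toward n = 1.19: no phase shift.
The two reflections carry the same phase change, so no net offset.
So the condition for destructive reflection is 2 n t cos θ_r = (m + ½) λ.
Snell's law: 1.58 sin 25.3° = 1.53 sin θ_r → sin θ_r = 0.441, cos θ_r = 0.897.
Minimum at m = 0: t = λ / (4 n cos θ_r) = 404 / (4 × 1.53 × 0.897) = 73.6 nm.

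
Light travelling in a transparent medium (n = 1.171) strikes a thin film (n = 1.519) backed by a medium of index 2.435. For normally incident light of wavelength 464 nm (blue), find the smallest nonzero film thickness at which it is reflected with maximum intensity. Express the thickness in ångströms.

1527 Å

Ray reflecting at the top interface goes from n = 1.171 toward n = 1.519: a half-wave phase shift.
At the lower boundary (n = 1.519 to n = 2.435) the reflected ray undergoes a half-wave phase shift.
The two reflections carry the same phase change, so no net offset.
With no net inversion, constructive interference in reflection requires 2 n t = m λ.
Minimum nonzero at m = 1: t = λ / (2 n) = 464 / (2 × 1.519) = 153 nm.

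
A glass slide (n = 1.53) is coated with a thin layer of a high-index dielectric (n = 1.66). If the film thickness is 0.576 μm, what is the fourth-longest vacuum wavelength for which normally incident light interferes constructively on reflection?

546 nm

Ray reflecting at the top interface goes from n = 1.0 toward n = 1.66: a half-wave phase shift.
Ray reflecting at the bottom interface goes from n = 1.66 toward n = 1.53: no phase shift.
Net: one phase inversion between the two reflected rays.
So the condition for constructive reflection is 2 n t = (m + ½) λ.
λ = 2 n t / (m + ½). The fourth-longest wavelength is m = 3: λ = 2 × 1.66 × 576 / 3.50 = 546 nm.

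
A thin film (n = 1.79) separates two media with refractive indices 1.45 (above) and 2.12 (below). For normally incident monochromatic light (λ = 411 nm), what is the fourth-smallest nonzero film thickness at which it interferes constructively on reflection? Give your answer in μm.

Ray reflecting at the top interface goes from n = 1.45 toward n = 1.79: a half-wave phase shift.
At the lower boundary (n = 1.79 to n = 2.12) the reflected ray undergoes a half-wave phase shift.
Net: no relative phase inversion (both shifts match).
For bright reflection here: 2 n t = m λ.
The fourth-smallest nonzero thickness corresponds to m = 4: t = m λ / (2 n) = 4.00 × 411 / (2 × 1.79) = 459 nm.

0.459 μm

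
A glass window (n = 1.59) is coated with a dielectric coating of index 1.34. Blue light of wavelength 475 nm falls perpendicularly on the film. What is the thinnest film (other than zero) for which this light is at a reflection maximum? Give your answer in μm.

0.177 μm

At the upper boundary (n = 1.0 to n = 1.34) the reflected ray undergoes a half-wave phase shift.
At the lower boundary (n = 1.34 to n = 1.59) the reflected ray undergoes a half-wave phase shift.
Zero or two π shifts → no net half-wave offset.
With no net inversion, constructive interference in reflection requires 2 n t = m λ.
Minimum nonzero at m = 1: t = λ / (2 n) = 475 / (2 × 1.34) = 177 nm.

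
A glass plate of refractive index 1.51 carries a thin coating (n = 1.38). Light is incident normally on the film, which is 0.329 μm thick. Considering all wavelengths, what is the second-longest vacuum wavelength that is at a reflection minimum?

Top surface (1.0 → 1.38): reflection off a higher-index medium gives a half-wave phase shift.
Ray reflecting at the bottom interface goes from n = 1.38 toward n = 1.51: a half-wave phase shift.
The two reflections carry the same phase change, so no net offset.
For minimum reflection here: 2 n t = (m + ½) λ.
λ = 2 n t / (m + ½). The second-longest wavelength is m = 1: λ = 2 × 1.38 × 329 / 1.50 = 605 nm.

605 nm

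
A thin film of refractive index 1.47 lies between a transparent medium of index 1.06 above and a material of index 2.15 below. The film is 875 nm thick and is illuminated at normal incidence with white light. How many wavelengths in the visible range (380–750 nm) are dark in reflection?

4

Top surface (1.06 → 1.47): reflection off a higher-index medium gives a half-wave phase shift.
At the lower boundary (n = 1.47 to n = 2.15) the reflected ray undergoes a half-wave phase shift.
Net: no relative phase inversion (both shifts match).
For dark reflection here: 2 n t = (m + ½) λ.
λ = 2 n t / (m + ½) = 2573 / (m + ½) nm.
m=2: 1029 nm (IR); m=3: 735 nm (visible); m=4: 572 nm (visible); m=5: 468 nm (visible); m=6: 396 nm (visible); m=7: 343 nm (UV).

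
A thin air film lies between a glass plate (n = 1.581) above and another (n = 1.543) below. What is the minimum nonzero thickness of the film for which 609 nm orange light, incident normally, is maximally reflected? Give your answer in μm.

0.152 μm

At the upper boundary (n = 1.581 to n = 1.0) the reflected ray undergoes no phase shift.
Ray reflecting at the bottom interface goes from n = 1.0 toward n = 1.543: a half-wave phase shift.
The two reflections differ by half a wavelength.
With one net inversion, constructive interference in reflection requires 2 n t = (m + ½) λ.
Minimum at m = 0: t = λ / (4 n) = 609 / (4 × 1.0) = 152 nm.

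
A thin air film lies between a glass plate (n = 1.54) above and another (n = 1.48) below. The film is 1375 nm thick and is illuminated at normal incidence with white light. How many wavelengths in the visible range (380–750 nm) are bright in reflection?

3

Ray reflecting at the top interface goes from n = 1.54 toward n = 1.0: no phase shift.
Bottom surface (1.0 → 1.48): reflection off a higher-index medium gives a half-wave phase shift.
Net: one phase inversion between the two reflected rays.
So the condition for constructive reflection is 2 n t = (m + ½) λ.
λ = 2 n t / (m + ½) = 2750 / (m + ½) nm.
m=3: 786 nm (IR); m=4: 611 nm (visible); m=5: 500 nm (visible); m=6: 423 nm (visible); m=7: 367 nm (UV).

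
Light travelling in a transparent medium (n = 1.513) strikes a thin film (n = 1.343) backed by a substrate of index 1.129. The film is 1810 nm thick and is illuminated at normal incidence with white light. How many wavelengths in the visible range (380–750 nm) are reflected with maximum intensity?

At the upper boundary (n = 1.513 to n = 1.343) the reflected ray undergoes no phase shift.
Ray reflecting at the bottom interface goes from n = 1.343 toward n = 1.129: no phase shift.
Net: no relative phase inversion (both shifts match).
So the condition for constructive reflection is 2 n t = m λ.
λ = 2 n t / m = 4862 / m nm.
m=6: 810 nm (IR); m=7: 695 nm (visible); m=8: 608 nm (visible); m=9: 540 nm (visible); m=10: 486 nm (visible); m=11: 442 nm (visible); m=12: 405 nm (visible); m=13: 374 nm (UV).

6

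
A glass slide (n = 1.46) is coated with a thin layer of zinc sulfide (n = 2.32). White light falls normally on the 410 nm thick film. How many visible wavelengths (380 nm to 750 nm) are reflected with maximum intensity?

At the upper boundary (n = 1.0 to n = 2.32) the reflected ray undergoes a half-wave phase shift.
Ray reflecting at the bottom interface goes from n = 2.32 toward n = 1.46: no phase shift.
Exactly one π shift → a net half-wave offset.
With one net inversion, constructive interference in reflection requires 2 n t = (m + ½) λ.
λ = 2 n t / (m + ½) = 1902 / (m + ½) nm.
m=2: 761 nm (IR); m=3: 544 nm (visible); m=4: 423 nm (visible); m=5: 346 nm (UV).

2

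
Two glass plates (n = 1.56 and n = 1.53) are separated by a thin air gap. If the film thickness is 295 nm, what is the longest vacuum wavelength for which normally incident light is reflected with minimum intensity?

590 nm

Ray reflecting at the top interface goes from n = 1.56 toward n = 1.0: no phase shift.
Bottom surface (1.0 → 1.53): reflection off a higher-index medium gives a half-wave phase shift.
The two reflections differ by half a wavelength.
So the condition for destructive reflection is 2 n t = m λ.
λ = 2 n t / m. The longest wavelength is m = 1: λ = 2 × 1.0 × 295 / 1.00 = 590 nm.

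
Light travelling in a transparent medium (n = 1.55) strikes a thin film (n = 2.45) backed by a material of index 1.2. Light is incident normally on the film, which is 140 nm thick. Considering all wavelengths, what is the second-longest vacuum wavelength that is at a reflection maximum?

457 nm

At the upper boundary (n = 1.55 to n = 2.45) the reflected ray undergoes a half-wave phase shift.
Bottom surface (2.45 → 1.2): reflection off a lower-index medium gives no phase shift.
Net: one phase inversion between the two reflected rays.
With one net inversion, constructive interference in reflection requires 2 n t = (m + ½) λ.
λ = 2 n t / (m + ½). The second-longest wavelength is m = 1: λ = 2 × 2.45 × 140 / 1.50 = 457 nm.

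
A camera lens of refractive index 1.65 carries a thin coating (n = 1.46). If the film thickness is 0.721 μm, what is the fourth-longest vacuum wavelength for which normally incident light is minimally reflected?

602 nm

At the upper boundary (n = 1.0 to n = 1.46) the reflected ray undergoes a half-wave phase shift.
Bottom surface (1.46 → 1.65): reflection off a higher-index medium gives a half-wave phase shift.
Zero or two π shifts → no net half-wave offset.
So the condition for destructive reflection is 2 n t = (m + ½) λ.
λ = 2 n t / (m + ½). The fourth-longest wavelength is m = 3: λ = 2 × 1.46 × 721 / 3.50 = 602 nm.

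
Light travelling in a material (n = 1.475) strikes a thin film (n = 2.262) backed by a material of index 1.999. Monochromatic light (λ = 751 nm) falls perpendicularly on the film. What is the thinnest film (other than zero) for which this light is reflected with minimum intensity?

Ray reflecting at the top interface goes from n = 1.475 toward n = 2.262: a half-wave phase shift.
Ray reflecting at the bottom interface goes from n = 2.262 toward n = 1.999: no phase shift.
The two reflections differ by half a wavelength.
With one net inversion, destructive interference in reflection requires 2 n t = m λ.
Minimum nonzero at m = 1: t = λ / (2 n) = 751 / (2 × 2.262) = 166 nm.

166 nm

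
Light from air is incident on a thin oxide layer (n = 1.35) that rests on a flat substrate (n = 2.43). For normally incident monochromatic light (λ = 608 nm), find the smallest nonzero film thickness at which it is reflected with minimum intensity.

Ray reflecting at the top interface goes from n = 1.0 toward n = 1.35: a half-wave phase shift.
Bottom surface (1.35 → 2.43): reflection off a higher-index medium gives a half-wave phase shift.
The two reflections carry the same phase change, so no net offset.
For dark reflection here: 2 n t = (m + ½) λ.
Minimum at m = 0: t = λ / (4 n) = 608 / (4 × 1.35) = 113 nm.

113 nm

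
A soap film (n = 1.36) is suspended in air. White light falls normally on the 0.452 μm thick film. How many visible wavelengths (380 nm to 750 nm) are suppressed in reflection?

At the upper boundary (n = 1.0 to n = 1.36) the reflected ray undergoes a half-wave phase shift.
Bottom surface (1.36 → 1.0): reflection off a lower-index medium gives no phase shift.
Exactly one π shift → a net half-wave offset.
So the condition for destructive reflection is 2 n t = m λ.
λ = 2 n t / m = 1229 / m nm.
m=1: 1229 nm (IR); m=2: 615 nm (visible); m=3: 410 nm (visible); m=4: 307 nm (UV).

2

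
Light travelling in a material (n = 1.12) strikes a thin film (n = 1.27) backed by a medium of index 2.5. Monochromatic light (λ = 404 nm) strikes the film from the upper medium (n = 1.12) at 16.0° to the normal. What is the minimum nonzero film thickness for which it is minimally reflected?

Ray reflecting at the top interface goes from n = 1.12 toward n = 1.27: a half-wave phase shift.
Ray reflecting at the bottom interface goes from n = 1.27 toward n = 2.5: a half-wave phase shift.
The two reflections carry the same phase change, so no net offset.
With no net inversion, destructive interference in reflection requires 2 n t cos θ_r = (m + ½) λ.
Snell's law: 1.12 sin 16.0° = 1.27 sin θ_r → sin θ_r = 0.243, cos θ_r = 0.970.
Minimum at m = 0: t = λ / (4 n cos θ_r) = 404 / (4 × 1.27 × 0.970) = 82.0 nm.

82.0 nm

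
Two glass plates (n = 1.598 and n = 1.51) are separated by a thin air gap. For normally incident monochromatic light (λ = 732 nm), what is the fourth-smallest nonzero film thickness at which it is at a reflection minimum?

1464 nm

Ray reflecting at the top interface goes from n = 1.598 toward n = 1.0: no phase shift.
At the lower boundary (n = 1.0 to n = 1.51) the reflected ray undergoes a half-wave phase shift.
Net: one phase inversion between the two reflected rays.
With one net inversion, destructive interference in reflection requires 2 n t = m λ.
The fourth-smallest nonzero thickness corresponds to m = 4: t = m λ / (2 n) = 4.00 × 732 / (2 × 1.0) = 1464 nm.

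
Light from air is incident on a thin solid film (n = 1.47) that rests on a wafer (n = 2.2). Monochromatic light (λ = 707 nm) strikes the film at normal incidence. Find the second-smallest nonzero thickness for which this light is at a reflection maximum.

481 nm

Top surface (1.0 → 1.47): reflection off a higher-index medium gives a half-wave phase shift.
Ray reflecting at the bottom interface goes from n = 1.47 toward n = 2.2: a half-wave phase shift.
Zero or two π shifts → no net half-wave offset.
So the condition for constructive reflection is 2 n t = m λ.
The second-smallest nonzero thickness corresponds to m = 2: t = m λ / (2 n) = 2.00 × 707 / (2 × 1.47) = 481 nm.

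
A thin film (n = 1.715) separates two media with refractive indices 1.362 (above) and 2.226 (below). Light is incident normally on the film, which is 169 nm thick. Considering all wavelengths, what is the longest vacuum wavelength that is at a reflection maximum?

580 nm

At the upper boundary (n = 1.362 to n = 1.715) the reflected ray undergoes a half-wave phase shift.
Ray reflecting at the bottom interface goes from n = 1.715 toward n = 2.226: a half-wave phase shift.
The two reflections carry the same phase change, so no net offset.
With no net inversion, constructive interference in reflection requires 2 n t = m λ.
λ = 2 n t / m. The longest wavelength is m = 1: λ = 2 × 1.715 × 169 / 1.00 = 580 nm.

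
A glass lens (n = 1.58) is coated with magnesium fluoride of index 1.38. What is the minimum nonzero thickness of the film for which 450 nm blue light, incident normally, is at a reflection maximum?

163 nm

Ray reflecting at the top interface goes from n = 1.0 toward n = 1.38: a half-wave phase shift.
At the lower boundary (n = 1.38 to n = 1.58) the reflected ray undergoes a half-wave phase shift.
Net: no relative phase inversion (both shifts match).
So the condition for constructive reflection is 2 n t = m λ.
Minimum nonzero at m = 1: t = λ / (2 n) = 450 / (2 × 1.38) = 163 nm.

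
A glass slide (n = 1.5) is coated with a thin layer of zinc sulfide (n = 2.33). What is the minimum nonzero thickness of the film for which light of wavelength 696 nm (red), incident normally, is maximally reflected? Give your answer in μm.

Ray reflecting at the top interface goes from n = 1.0 toward n = 2.33: a half-wave phase shift.
At the lower boundary (n = 2.33 to n = 1.5) the reflected ray undergoes no phase shift.
Exactly one π shift → a net half-wave offset.
For strong reflection here: 2 n t = (m + ½) λ.
Minimum at m = 0: t = λ / (4 n) = 696 / (4 × 2.33) = 74.7 nm.

0.0747 μm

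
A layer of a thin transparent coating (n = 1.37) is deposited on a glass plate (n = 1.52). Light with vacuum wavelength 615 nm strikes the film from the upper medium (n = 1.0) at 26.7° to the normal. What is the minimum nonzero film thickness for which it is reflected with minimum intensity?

119 nm

At the upper boundary (n = 1.0 to n = 1.37) the reflected ray undergoes a half-wave phase shift.
Bottom surface (1.37 → 1.52): reflection off a higher-index medium gives a half-wave phase shift.
The two reflections carry the same phase change, so no net offset.
For dark reflection here: 2 n t cos θ_r = (m + ½) λ.
Snell's law: 1.0 sin 26.7° = 1.37 sin θ_r → sin θ_r = 0.328, cos θ_r = 0.945.
Minimum at m = 0: t = λ / (4 n cos θ_r) = 615 / (4 × 1.37 × 0.945) = 119 nm.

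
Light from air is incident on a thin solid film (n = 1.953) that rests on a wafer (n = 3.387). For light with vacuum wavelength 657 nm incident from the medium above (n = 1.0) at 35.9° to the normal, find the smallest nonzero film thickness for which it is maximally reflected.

176 nm

At the upper boundary (n = 1.0 to n = 1.953) the reflected ray undergoes a half-wave phase shift.
Bottom surface (1.953 → 3.387): reflection off a higher-index medium gives a half-wave phase shift.
The two reflections carry the same phase change, so no net offset.
For maximum reflection here: 2 n t cos θ_r = m λ.
Snell's law: 1.0 sin 35.9° = 1.953 sin θ_r → sin θ_r = 0.300, cos θ_r = 0.954.
Minimum nonzero at m = 1: t = λ / (2 n cos θ_r) = 657 / (2 × 1.953 × 0.954) = 176 nm.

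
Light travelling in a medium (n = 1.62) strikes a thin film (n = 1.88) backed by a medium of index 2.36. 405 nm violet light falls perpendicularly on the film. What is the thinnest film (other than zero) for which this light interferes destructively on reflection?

At the upper boundary (n = 1.62 to n = 1.88) the reflected ray undergoes a half-wave phase shift.
Ray reflecting at the bottom interface goes from n = 1.88 toward n = 2.36: a half-wave phase shift.
The two reflections carry the same phase change, so no net offset.
So the condition for destructive reflection is 2 n t = (m + ½) λ.
Minimum at m = 0: t = λ / (4 n) = 405 / (4 × 1.88) = 53.9 nm.

53.9 nm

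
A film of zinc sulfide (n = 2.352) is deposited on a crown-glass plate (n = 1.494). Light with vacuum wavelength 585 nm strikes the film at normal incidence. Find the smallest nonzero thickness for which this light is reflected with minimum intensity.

124 nm

Ray reflecting at the top interface goes from n = 1.0 toward n = 2.352: a half-wave phase shift.
Bottom surface (2.352 → 1.494): reflection off a lower-index medium gives no phase shift.
The two reflections differ by half a wavelength.
So the condition for destructive reflection is 2 n t = m λ.
The smallest nonzero thickness corresponds to m = 1: t = m λ / (2 n) = 1.00 × 585 / (2 × 2.352) = 124 nm.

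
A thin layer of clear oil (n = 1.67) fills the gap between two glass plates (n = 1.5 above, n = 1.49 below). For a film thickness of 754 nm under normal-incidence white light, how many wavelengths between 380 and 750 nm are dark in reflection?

Top surface (1.5 → 1.67): reflection off a higher-index medium gives a half-wave phase shift.
Ray reflecting at the bottom interface goes from n = 1.67 toward n = 1.49: no phase shift.
The two reflections differ by half a wavelength.
For weak reflection here: 2 n t = m λ.
λ = 2 n t / m = 2518 / m nm.
m=3: 839 nm (IR); m=4: 630 nm (visible); m=5: 504 nm (visible); m=6: 420 nm (visible); m=7: 360 nm (UV).

3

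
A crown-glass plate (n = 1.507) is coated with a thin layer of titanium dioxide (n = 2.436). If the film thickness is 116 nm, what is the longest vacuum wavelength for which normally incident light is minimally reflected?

565 nm

Top surface (1.0 → 2.436): reflection off a higher-index medium gives a half-wave phase shift.
At the lower boundary (n = 2.436 to n = 1.507) the reflected ray undergoes no phase shift.
The two reflections differ by half a wavelength.
With one net inversion, destructive interference in reflection requires 2 n t = m λ.
λ = 2 n t / m. The longest wavelength is m = 1: λ = 2 × 2.436 × 116 / 1.00 = 565 nm.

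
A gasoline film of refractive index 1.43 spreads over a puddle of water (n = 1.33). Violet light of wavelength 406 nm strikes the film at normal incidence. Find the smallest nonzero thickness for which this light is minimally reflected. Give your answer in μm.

0.142 μm

At the upper boundary (n = 1.0 to n = 1.43) the reflected ray undergoes a half-wave phase shift.
Ray reflecting at the bottom interface goes from n = 1.43 toward n = 1.33: no phase shift.
Net: one phase inversion between the two reflected rays.
So the condition for destructive reflection is 2 n t = m λ.
The smallest nonzero thickness corresponds to m = 1: t = m λ / (2 n) = 1.00 × 406 / (2 × 1.43) = 142 nm.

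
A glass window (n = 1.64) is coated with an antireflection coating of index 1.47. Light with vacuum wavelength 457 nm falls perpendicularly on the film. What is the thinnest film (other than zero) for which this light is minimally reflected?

Top surface (1.0 → 1.47): reflection off a higher-index medium gives a half-wave phase shift.
At the lower boundary (n = 1.47 to n = 1.64) the reflected ray undergoes a half-wave phase shift.
Zero or two π shifts → no net half-wave offset.
For dark reflection here: 2 n t = (m + ½) λ.
Minimum at m = 0: t = λ / (4 n) = 457 / (4 × 1.47) = 77.7 nm.

77.7 nm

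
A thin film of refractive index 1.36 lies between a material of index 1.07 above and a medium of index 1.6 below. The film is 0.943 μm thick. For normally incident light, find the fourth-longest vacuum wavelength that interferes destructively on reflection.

At the upper boundary (n = 1.07 to n = 1.36) the reflected ray undergoes a half-wave phase shift.
Ray reflecting at the bottom interface goes from n = 1.36 toward n = 1.6: a half-wave phase shift.
Net: no relative phase inversion (both shifts match).
So the condition for destructive reflection is 2 n t = (m + ½) λ.
λ = 2 n t / (m + ½). The fourth-longest wavelength is m = 3: λ = 2 × 1.36 × 943 / 3.50 = 733 nm.

733 nm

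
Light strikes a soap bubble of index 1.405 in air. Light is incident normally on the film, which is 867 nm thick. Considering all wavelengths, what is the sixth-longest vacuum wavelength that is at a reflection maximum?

443 nm

At the upper boundary (n = 1.0 to n = 1.405) the reflected ray undergoes a half-wave phase shift.
Bottom surface (1.405 → 1.0): reflection off a lower-index medium gives no phase shift.
Exactly one π shift → a net half-wave offset.
So the condition for constructive reflection is 2 n t = (m + ½) λ.
λ = 2 n t / (m + ½). The sixth-longest wavelength is m = 5: λ = 2 × 1.405 × 867 / 5.50 = 443 nm.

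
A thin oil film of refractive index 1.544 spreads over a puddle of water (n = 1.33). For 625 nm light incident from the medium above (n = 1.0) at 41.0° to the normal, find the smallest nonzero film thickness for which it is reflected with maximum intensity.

At the upper boundary (n = 1.0 to n = 1.544) the reflected ray undergoes a half-wave phase shift.
At the lower boundary (n = 1.544 to n = 1.33) the reflected ray undergoes no phase shift.
Exactly one π shift → a net half-wave offset.
For strong reflection here: 2 n t cos θ_r = (m + ½) λ.
Snell's law: 1.0 sin 41.0° = 1.544 sin θ_r → sin θ_r = 0.425, cos θ_r = 0.905.
Minimum at m = 0: t = λ / (4 n cos θ_r) = 625 / (4 × 1.544 × 0.905) = 112 nm.

112 nm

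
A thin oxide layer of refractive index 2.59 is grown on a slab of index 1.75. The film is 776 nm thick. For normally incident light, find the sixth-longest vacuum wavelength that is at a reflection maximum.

Top surface (1.0 → 2.59): reflection off a higher-index medium gives a half-wave phase shift.
Ray reflecting at the bottom interface goes from n = 2.59 toward n = 1.75: no phase shift.
The two reflections differ by half a wavelength.
With one net inversion, constructive interference in reflection requires 2 n t = (m + ½) λ.
λ = 2 n t / (m + ½). The sixth-longest wavelength is m = 5: λ = 2 × 2.59 × 776 / 5.50 = 731 nm.

731 nm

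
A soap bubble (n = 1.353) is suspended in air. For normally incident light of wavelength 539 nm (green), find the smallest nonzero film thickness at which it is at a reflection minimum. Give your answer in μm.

0.199 μm

Top surface (1.0 → 1.353): reflection off a higher-index medium gives a half-wave phase shift.
Ray reflecting at the bottom interface goes from n = 1.353 toward n = 1.0: no phase shift.
The two reflections differ by half a wavelength.
With one net inversion, destructive interference in reflection requires 2 n t = m λ.
Minimum nonzero at m = 1: t = λ / (2 n) = 539 / (2 × 1.353) = 199 nm.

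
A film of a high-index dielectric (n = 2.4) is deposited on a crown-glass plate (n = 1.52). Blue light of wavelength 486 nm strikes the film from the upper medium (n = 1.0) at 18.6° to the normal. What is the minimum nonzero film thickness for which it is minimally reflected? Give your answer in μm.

0.102 μm

Top surface (1.0 → 2.4): reflection off a higher-index medium gives a half-wave phase shift.
At the lower boundary (n = 2.4 to n = 1.52) the reflected ray undergoes no phase shift.
The two reflections differ by half a wavelength.
For dark reflection here: 2 n t cos θ_r = m λ.
Snell's law: 1.0 sin 18.6° = 2.4 sin θ_r → sin θ_r = 0.133, cos θ_r = 0.991.
Minimum nonzero at m = 1: t = λ / (2 n cos θ_r) = 486 / (2 × 2.4 × 0.991) = 102 nm.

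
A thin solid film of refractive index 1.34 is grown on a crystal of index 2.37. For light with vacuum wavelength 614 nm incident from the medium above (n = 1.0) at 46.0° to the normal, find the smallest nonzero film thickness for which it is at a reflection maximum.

272 nm

Ray reflecting at the top interface goes from n = 1.0 toward n = 1.34: a half-wave phase shift.
Ray reflecting at the bottom interface goes from n = 1.34 toward n = 2.37: a half-wave phase shift.
The two reflections carry the same phase change, so no net offset.
For maximum reflection here: 2 n t cos θ_r = m λ.
Snell's law: 1.0 sin 46.0° = 1.34 sin θ_r → sin θ_r = 0.537, cos θ_r = 0.844.
Minimum nonzero at m = 1: t = λ / (2 n cos θ_r) = 614 / (2 × 1.34 × 0.844) = 272 nm.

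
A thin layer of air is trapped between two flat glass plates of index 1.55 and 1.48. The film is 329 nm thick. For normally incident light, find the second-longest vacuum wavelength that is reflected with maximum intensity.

Top surface (1.55 → 1.0): reflection off a lower-index medium gives no phase shift.
Ray reflecting at the bottom interface goes from n = 1.0 toward n = 1.48: a half-wave phase shift.
The two reflections differ by half a wavelength.
With one net inversion, constructive interference in reflection requires 2 n t = (m + ½) λ.
λ = 2 n t / (m + ½). The second-longest wavelength is m = 1: λ = 2 × 1.0 × 329 / 1.50 = 439 nm.

439 nm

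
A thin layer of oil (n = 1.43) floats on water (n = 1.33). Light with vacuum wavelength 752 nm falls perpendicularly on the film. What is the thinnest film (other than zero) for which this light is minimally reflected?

263 nm

Ray reflecting at the top interface goes from n = 1.0 toward n = 1.43: a half-wave phase shift.
Ray reflecting at the bottom interface goes from n = 1.43 toward n = 1.33: no phase shift.
The two reflections differ by half a wavelength.
With one net inversion, destructive interference in reflection requires 2 n t = m λ.
Minimum nonzero at m = 1: t = λ / (2 n) = 752 / (2 × 1.43) = 263 nm.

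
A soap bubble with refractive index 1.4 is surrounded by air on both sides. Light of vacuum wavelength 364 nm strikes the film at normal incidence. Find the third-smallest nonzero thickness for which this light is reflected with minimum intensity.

Top surface (1.0 → 1.4): reflection off a higher-index medium gives a half-wave phase shift.
Bottom surface (1.4 → 1.0): reflection off a lower-index medium gives no phase shift.
Exactly one π shift → a net half-wave offset.
With one net inversion, destructive interference in reflection requires 2 n t = m λ.
The third-smallest nonzero thickness corresponds to m = 3: t = m λ / (2 n) = 3.00 × 364 / (2 × 1.4) = 390 nm.

390 nm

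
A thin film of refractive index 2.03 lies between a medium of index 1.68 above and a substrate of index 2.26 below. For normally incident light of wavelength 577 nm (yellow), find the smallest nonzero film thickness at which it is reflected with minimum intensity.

71.1 nm

Top surface (1.68 → 2.03): reflection off a higher-index medium gives a half-wave phase shift.
Ray reflecting at the bottom interface goes from n = 2.03 toward n = 2.26: a half-wave phase shift.
Net: no relative phase inversion (both shifts match).
So the condition for destructive reflection is 2 n t = (m + ½) λ.
Minimum at m = 0: t = λ / (4 n) = 577 / (4 × 2.03) = 71.1 nm.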